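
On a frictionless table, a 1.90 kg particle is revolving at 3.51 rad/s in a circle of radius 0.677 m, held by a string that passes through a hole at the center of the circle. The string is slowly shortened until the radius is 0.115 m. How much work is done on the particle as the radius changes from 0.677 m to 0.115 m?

No torque about the axis ⇒ m r₁² ω₁ = m r₂² ω₂.
ω₂ = ω₁ (r₁/r₂)² = (3.51)(0.677/0.115)² = 121.6 rad/s.
W = ΔKE = ½m(v₂² − v₁²) = 180.5 J.

W ≈ 181 J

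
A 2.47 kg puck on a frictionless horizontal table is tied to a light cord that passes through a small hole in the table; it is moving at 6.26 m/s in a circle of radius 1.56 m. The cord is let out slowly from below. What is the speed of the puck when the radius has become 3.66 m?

Central (radial) force ⇒ zero torque about the center ⇒ m v r is constant.
v₂ = v₁ r₁ / r₂ = (6.26)(1.56) / (3.66) = 2.668 m/s.

v₂ ≈ 2.67 m/s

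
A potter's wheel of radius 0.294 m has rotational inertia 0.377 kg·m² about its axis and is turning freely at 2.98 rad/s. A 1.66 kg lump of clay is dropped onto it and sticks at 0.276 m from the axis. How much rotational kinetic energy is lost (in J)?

energy lost ≈ 0.420 J

The added mass arrives with no angular momentum about the axis, and any external torque about the axis is negligible, so the system's angular momentum is conserved.
Added inertia Σmr² = (1.66)(0.276)² = 0.1265 kg·m²; I_f = 0.3770 + 0.1265 = 0.5035 kg·m².
ω_f = I_p ω_i / I_f = (0.3770)(2.98) / 0.5035 = 2.232 rad/s.
KE_i = ½(0.3770)(2.980 rad/s)² = 1.674 J; KE_f = ½(0.5035)(2.232)² = 1.254 J.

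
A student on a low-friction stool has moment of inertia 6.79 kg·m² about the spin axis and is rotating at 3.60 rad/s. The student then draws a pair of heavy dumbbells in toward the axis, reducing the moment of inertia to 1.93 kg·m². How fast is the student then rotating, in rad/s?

ω₂ ≈ 12.7 rad/s

Angular momentum about the spin axis is conserved since the torque about it is zero.
ω₂ = I₁ω₁ / I₂ = (6.790)(3.60 rad/s) / (1.930) = 12.67 rad/s.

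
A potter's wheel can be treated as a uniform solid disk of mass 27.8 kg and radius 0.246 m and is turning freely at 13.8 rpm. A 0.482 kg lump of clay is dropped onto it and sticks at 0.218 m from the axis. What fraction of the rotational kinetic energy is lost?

fraction ≈ 0.0265

No external torque acts about the axis; L_before = L_after.
I_p = ½(27.8)(0.246)² = 0.8412 kg·m².
Added inertia Σmr² = (0.482)(0.218)² = 0.02291 kg·m²; I_f = 0.8412 + 0.02291 = 0.8641 kg·m².
ω_f = I_p ω_i / I_f = (0.8412)(13.8) / 0.8641 = 13.43 rpm.
KE_i = ½(0.8412)(1.445 rad/s)² = 0.8784 J; KE_f = ½(0.8641)(1.407)² = 0.8551 J.
Fraction lost = 0.02651.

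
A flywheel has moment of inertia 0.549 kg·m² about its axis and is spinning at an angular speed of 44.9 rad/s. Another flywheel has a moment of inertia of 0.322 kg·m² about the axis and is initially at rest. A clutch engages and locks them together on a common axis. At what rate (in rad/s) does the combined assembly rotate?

No external torque acts about the common axis, so total angular momentum is conserved.
Taking A's sense as positive: L = (0.5490)(44.9) = 24.65 kg·m²·rad/s.
Combined I = 0.5490 + 0.3220 = 0.8710 kg·m².
ω_f = L / I = 24.65 / 0.8710 = 28.30 rad/s.

|ω_f| ≈ 28.3 rad/s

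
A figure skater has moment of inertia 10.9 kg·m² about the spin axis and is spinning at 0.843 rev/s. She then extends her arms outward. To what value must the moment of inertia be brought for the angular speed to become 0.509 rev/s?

With no external torque about the axis, L is conserved: I₁ω₁ = I₂ω₂.
I₂ = I₁ω₁ / ω₂ = (10.9)(0.843) / (0.509) = 18.05 kg·m².

I₂ ≈ 18.1 kg·m²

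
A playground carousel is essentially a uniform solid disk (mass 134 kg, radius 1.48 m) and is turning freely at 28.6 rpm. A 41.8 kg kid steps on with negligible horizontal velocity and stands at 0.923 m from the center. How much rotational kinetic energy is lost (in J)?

energy lost ≈ 129 J

No external torque acts about the center; L_before = L_after.
I_p = ½(134)(1.48)² = 146.8 kg·m².
Added inertia Σmr² = (41.8)(0.923)² = 35.61 kg·m²; I_f = 146.8 + 35.61 = 182.4 kg·m².
ω_f = I_p ω_i / I_f = (146.8)(28.6) / 182.4 = 23.02 rpm.
KE_i = ½(146.8)(2.995 rad/s)² = 658.2 J; KE_f = ½(182.4)(2.410)² = 529.7 J.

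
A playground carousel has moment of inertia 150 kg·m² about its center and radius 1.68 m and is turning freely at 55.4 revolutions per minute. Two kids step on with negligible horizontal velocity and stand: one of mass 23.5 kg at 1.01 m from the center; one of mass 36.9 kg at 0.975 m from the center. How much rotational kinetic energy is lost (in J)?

No external torque acts about the center; L_before = L_after.
Added inertia Σmr² = (23.5)(1.01)² + (36.9)(0.975)² = 59.05 kg·m²; I_f = 150.0 + 59.05 = 209.1 kg·m².
ω_f = I_p ω_i / I_f = (150.0)(55.4) / 209.1 = 39.75 rpm.
KE_i = ½(150.0)(5.801 rad/s)² = 2524 J; KE_f = ½(209.1)(4.163)² = 1811 J.

energy lost ≈ 713 J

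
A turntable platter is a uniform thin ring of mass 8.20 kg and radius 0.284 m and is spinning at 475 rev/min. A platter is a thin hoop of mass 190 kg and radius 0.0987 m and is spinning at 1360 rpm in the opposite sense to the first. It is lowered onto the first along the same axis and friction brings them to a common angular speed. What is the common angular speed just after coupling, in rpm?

No external torque acts about the common axis, so total angular momentum is conserved.
Moments of inertia: I_A = (8.20)(0.284)² = 0.6614 kg·m²; I_B = (190)(0.0987)² = 1.851 kg·m².
Taking A's sense as positive: L = (0.6614)(475) − (1.851)(1360) = -2203 kg·m²·rpm.
Combined I = 0.6614 + 1.851 = 2.512 kg·m².
ω_f = L / I = -2203 / 2.512 = -876.9 rpm.

|ω_f| ≈ 877 rpm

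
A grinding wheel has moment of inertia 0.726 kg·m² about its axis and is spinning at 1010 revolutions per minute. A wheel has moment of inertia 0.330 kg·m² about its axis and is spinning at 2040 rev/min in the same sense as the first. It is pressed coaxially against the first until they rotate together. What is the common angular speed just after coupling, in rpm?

No external torque acts about the common axis, so total angular momentum is conserved.
Taking A's sense as positive: L = (0.7260)(1010) + (0.3300)(2040) = 1406 kg·m²·rpm.
Combined I = 0.7260 + 0.3300 = 1.056 kg·m².
ω_f = L / I = 1406 / 1.056 = 1332 rpm.

|ω_f| ≈ 1330 rpm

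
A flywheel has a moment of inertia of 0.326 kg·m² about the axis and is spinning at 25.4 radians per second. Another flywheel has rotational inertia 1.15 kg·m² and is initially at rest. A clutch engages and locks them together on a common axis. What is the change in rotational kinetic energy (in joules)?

ΔKE ≈ -81.9 J

The coupling torques are internal; angular momentum about the shared axis is conserved.
Taking A's sense as positive: L = (0.3260)(25.4) = 8.280 kg·m²·rad/s.
Combined I = 0.3260 + 1.150 = 1.476 kg·m².
ω_f = L / I = 8.280 / 1.476 = 5.610 rad/s.
KE_i = ½ΣIω² = 105.2 J; KE_f = ½(1.476)(5.610)² = 23.23 J.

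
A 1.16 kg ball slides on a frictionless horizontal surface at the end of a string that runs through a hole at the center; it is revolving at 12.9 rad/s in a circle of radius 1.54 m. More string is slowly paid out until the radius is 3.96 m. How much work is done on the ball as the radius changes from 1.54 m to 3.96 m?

No torque about the axis ⇒ m r₁² ω₁ = m r₂² ω₂.
ω₂ = ω₁ (r₁/r₂)² = (12.9)(1.54/3.96)² = 1.951 rad/s.
W = ΔKE = ½m(v₂² − v₁²) = -194.3 J.

W ≈ -194 J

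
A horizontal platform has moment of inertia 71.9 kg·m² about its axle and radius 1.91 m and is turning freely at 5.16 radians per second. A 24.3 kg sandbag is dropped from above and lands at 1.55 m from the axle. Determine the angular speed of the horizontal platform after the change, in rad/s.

The added mass arrives with no angular momentum about the axle, and any external torque about the axle is negligible, so the system's angular momentum is conserved.
Added inertia Σmr² = (24.3)(1.55)² = 58.38 kg·m²; I_f = 71.90 + 58.38 = 130.3 kg·m².
ω_f = I_p ω_i / I_f = (71.90)(5.16) / 130.3 = 2.848 rad/s.

ω_f ≈ 2.85 rad/s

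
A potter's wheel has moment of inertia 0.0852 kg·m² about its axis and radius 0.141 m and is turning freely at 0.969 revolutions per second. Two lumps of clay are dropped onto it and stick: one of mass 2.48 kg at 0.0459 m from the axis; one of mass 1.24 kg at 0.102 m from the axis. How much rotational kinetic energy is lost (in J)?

energy lost ≈ 0.277 J

No external torque acts about the axis; L_before = L_after.
Added inertia Σmr² = (2.48)(0.0459)² + (1.24)(0.102)² = 0.01813 kg·m²; I_f = 0.08520 + 0.01813 = 0.1033 kg·m².
ω_f = I_p ω_i / I_f = (0.08520)(0.969) / 0.1033 = 0.7990 rev/s.
KE_i = ½(0.08520)(6.088 rad/s)² = 1.579 J; KE_f = ½(0.1033)(5.020)² = 1.302 J.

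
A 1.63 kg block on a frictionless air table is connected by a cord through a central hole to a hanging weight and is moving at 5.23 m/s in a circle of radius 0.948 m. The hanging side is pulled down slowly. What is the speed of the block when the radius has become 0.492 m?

v₂ ≈ 10.1 m/s

Central (radial) force ⇒ zero torque about the center ⇒ m v r is constant.
v₂ = v₁ r₁ / r₂ = (5.23)(0.948) / (0.492) = 10.08 m/s.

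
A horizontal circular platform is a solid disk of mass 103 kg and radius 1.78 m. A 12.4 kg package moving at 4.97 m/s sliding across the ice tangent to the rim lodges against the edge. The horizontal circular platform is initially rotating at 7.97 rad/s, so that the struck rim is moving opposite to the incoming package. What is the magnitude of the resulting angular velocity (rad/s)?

|ω_f| ≈ 5.88 rad/s

The axle reaction passes through the central axle and exerts no torque about it; angular momentum about the central axle is conserved through the impact.
I_p = ½(103)(1.78)² = 163.2 kg·m². Taking the sense of the package's angular momentum as positive, L_{package} = m v R = (12.4)(4.97)(1.78) = 109.7 kg·m²/s.
L_i = −I_p ω_p + m v R = −(163.2)(7.97) + 109.7 = -1191 kg·m²/s.
After sticking, I_f = I_p + m R² = 163.2 + (12.4)(1.78)² = 202.5 kg·m².
ω_f = L_i / I_f = -1191 / 202.5 = -5.882 rad/s.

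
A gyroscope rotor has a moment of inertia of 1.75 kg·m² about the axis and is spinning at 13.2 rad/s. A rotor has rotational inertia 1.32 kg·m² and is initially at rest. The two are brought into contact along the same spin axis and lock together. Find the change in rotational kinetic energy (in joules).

The coupling torques are internal; angular momentum about the shared axis is conserved.
Taking A's sense as positive: L = (1.750)(13.2) = 23.10 kg·m²·rad/s.
Combined I = 1.750 + 1.320 = 3.070 kg·m².
ω_f = L / I = 23.10 / 3.070 = 7.524 rad/s.
KE_i = ½ΣIω² = 152.5 J; KE_f = ½(3.070)(7.524)² = 86.91 J.

ΔKE ≈ -65.6 J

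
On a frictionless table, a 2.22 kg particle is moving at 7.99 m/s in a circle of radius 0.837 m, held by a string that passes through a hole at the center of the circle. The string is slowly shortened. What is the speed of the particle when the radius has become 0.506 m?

v₂ ≈ 13.2 m/s

The only horizontal force on the mass is along the cord (radial), so it exerts no torque about the hole and angular momentum m v r is conserved.
v₂ = v₁ r₁ / r₂ = (7.99)(0.837) / (0.506) = 13.22 m/s.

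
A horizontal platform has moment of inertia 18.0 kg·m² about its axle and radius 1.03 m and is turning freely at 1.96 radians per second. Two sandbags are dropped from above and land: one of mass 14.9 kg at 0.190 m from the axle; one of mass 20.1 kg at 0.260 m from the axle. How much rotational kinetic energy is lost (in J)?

energy lost ≈ 3.30 J

No external torque acts about the axle; L_before = L_after.
Added inertia Σmr² = (14.9)(0.190)² + (20.1)(0.260)² = 1.897 kg·m²; I_f = 18.00 + 1.897 = 19.90 kg·m².
ω_f = I_p ω_i / I_f = (18.00)(1.96) / 19.90 = 1.773 rad/s.
KE_i = ½(18.00)(1.960 rad/s)² = 34.57 J; KE_f = ½(19.90)(1.773)² = 31.28 J.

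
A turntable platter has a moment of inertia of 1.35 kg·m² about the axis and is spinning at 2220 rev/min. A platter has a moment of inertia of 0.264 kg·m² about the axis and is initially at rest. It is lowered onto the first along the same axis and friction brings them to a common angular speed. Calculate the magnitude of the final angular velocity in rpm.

|ω_f| ≈ 1860 rpm

No external torque acts about the common axis, so total angular momentum is conserved.
Taking A's sense as positive: L = (1.350)(2220) = 2997 kg·m²·rpm.
Combined I = 1.350 + 0.2640 = 1.614 kg·m².
ω_f = L / I = 2997 / 1.614 = 1857 rpm.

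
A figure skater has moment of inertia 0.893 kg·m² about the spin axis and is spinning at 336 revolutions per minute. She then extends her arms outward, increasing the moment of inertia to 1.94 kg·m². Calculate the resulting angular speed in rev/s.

ω₂ ≈ 2.58 rev/s

No external torque acts about the spin axis, so angular momentum is conserved.
ω₂ = I₁ω₁ / I₂ = (0.8930)(336 rpm) / (1.940) = 154.7 rpm = 2.578 rev/s.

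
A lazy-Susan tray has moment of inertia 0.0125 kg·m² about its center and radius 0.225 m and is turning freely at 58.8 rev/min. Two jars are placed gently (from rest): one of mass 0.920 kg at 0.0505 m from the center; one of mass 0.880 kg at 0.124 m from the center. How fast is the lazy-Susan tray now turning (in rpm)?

ω_f ≈ 25.9 rpm

The added mass arrives with no angular momentum about the center, and any external torque about the center is negligible, so the system's angular momentum is conserved.
Added inertia Σmr² = (0.920)(0.0505)² + (0.880)(0.124)² = 0.01588 kg·m²; I_f = 0.01250 + 0.01588 = 0.02838 kg·m².
ω_f = I_p ω_i / I_f = (0.01250)(58.8) / 0.02838 = 25.90 rpm.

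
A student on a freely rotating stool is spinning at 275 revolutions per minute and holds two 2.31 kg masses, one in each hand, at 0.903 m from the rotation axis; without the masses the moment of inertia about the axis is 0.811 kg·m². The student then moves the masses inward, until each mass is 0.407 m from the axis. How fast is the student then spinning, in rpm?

No external torque acts about the spin axis, so angular momentum is conserved.
I₁ = 0.811 + 2(2.31)(0.903)² = 4.578 kg·m²; I₂ = 0.811 + 2(2.31)(0.407)² = 1.576 kg·m².
ω₂ = I₁ω₁ / I₂ = (4.578)(275 rpm) / (1.576) = 798.7 rpm.

ω₂ ≈ 799 rpm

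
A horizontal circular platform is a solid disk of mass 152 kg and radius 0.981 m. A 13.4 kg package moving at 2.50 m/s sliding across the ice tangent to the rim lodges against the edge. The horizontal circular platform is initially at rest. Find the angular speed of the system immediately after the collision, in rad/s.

|ω_f| ≈ 0.382 rad/s

The axle reaction passes through the central axle and exerts no torque about it; angular momentum about the central axle is conserved through the impact.
I_p = ½(152)(0.981)² = 73.14 kg·m². Taking the sense of the package's angular momentum as positive, L_{package} = m v R = (13.4)(2.50)(0.981) = 32.86 kg·m²/s.
L_i = 0 + 32.86 = 32.86 kg·m²/s.
After sticking, I_f = I_p + m R² = 73.14 + (13.4)(0.981)² = 86.04 kg·m².
ω_f = L_i / I_f = 32.86 / 86.04 = 0.3820 rad/s.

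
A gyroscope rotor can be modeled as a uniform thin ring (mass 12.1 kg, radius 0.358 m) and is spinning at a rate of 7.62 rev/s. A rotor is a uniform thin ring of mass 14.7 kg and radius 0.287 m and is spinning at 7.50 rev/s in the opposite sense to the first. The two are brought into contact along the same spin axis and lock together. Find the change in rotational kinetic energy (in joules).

The coupling torques are internal; angular momentum about the shared axis is conserved.
Moments of inertia: I_A = (12.1)(0.358)² = 1.551 kg·m²; I_B = (14.7)(0.287)² = 1.211 kg·m².
Taking A's sense as positive: L = (1.551)(7.62) − (1.211)(7.50) = 2.736 kg·m²·rev/s.
Combined I = 1.551 + 1.211 = 2.762 kg·m².
ω_f = L / I = 2.736 / 2.762 = 0.9907 rev/s.
KE_i = ½ΣIω² = 3122 J; KE_f = ½(2.762)(6.224)² = 53.50 J.

ΔKE ≈ -3070 J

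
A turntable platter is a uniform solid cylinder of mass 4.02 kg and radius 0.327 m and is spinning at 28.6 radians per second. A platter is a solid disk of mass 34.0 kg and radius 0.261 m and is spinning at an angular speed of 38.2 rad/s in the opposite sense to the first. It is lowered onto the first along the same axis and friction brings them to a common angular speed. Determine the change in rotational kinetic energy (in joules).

No external torque acts about the common axis, so total angular momentum is conserved.
Moments of inertia: I_A = ½(4.02)(0.327)² = 0.2149 kg·m²; I_B = ½(34.0)(0.261)² = 1.158 kg·m².
Taking A's sense as positive: L = (0.2149)(28.6) − (1.158)(38.2) = -38.09 kg·m²·rad/s.
Combined I = 0.2149 + 1.158 = 1.373 kg·m².
ω_f = L / I = -38.09 / 1.373 = -27.74 rad/s.
KE_i = ½ΣIω² = 932.8 J; KE_f = ½(1.373)(27.74)² = 528.4 J.

ΔKE ≈ -404 J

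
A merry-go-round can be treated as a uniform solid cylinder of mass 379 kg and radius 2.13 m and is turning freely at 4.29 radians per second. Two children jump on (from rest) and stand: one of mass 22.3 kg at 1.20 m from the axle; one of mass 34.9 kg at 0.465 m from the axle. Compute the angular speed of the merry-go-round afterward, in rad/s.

The added mass arrives with no angular momentum about the axle, and any external torque about the axle is negligible, so the system's angular momentum is conserved.
I_p = ½(379)(2.13)² = 859.7 kg·m².
Added inertia Σmr² = (22.3)(1.20)² + (34.9)(0.465)² = 39.66 kg·m²; I_f = 859.7 + 39.66 = 899.4 kg·m².
ω_f = I_p ω_i / I_f = (859.7)(4.29) / 899.4 = 4.101 rad/s.

ω_f ≈ 4.10 rad/s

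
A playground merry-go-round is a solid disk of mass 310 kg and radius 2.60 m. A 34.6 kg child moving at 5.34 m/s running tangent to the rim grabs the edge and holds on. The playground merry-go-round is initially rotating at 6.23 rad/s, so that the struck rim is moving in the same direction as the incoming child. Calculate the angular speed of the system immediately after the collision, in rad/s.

|ω_f| ≈ 5.47 rad/s

The axle reaction passes through the axle and exerts no torque about it; angular momentum about the axle is conserved through the impact.
I_p = ½(310)(2.60)² = 1048 kg·m². Taking the sense of the child's angular momentum as positive, L_{child} = m v R = (34.6)(5.34)(2.60) = 480.4 kg·m²/s.
L_i = +I_p ω_p + m v R = +(1048)(6.23) + 480.4 = 7008 kg·m²/s.
After sticking, I_f = I_p + m R² = 1048 + (34.6)(2.60)² = 1282 kg·m².
ω_f = L_i / I_f = 7008 / 1282 = 5.468 rad/s.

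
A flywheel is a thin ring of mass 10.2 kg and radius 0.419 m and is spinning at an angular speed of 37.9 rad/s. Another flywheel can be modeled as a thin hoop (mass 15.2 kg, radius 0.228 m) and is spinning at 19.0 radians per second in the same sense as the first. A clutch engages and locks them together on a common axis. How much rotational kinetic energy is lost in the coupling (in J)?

ΔKE lost ≈ 97.9 J

The coupling torques are internal; angular momentum about the shared axis is conserved.
Moments of inertia: I_A = (10.2)(0.419)² = 1.791 kg·m²; I_B = (15.2)(0.228)² = 0.7902 kg·m².
Taking A's sense as positive: L = (1.791)(37.9) + (0.7902)(19.0) = 82.88 kg·m²·rad/s.
Combined I = 1.791 + 0.7902 = 2.581 kg·m².
ω_f = L / I = 82.88 / 2.581 = 32.11 rad/s.
KE_i = ½ΣIω² = 1429 J; KE_f = ½(2.581)(32.11)² = 1331 J.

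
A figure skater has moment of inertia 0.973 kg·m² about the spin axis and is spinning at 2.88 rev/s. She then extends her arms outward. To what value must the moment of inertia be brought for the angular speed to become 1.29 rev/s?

I₂ ≈ 2.17 kg·m²

No external torque acts about the spin axis, so angular momentum is conserved.
I₂ = I₁ω₁ / ω₂ = (0.973)(2.88) / (1.29) = 2.172 kg·m².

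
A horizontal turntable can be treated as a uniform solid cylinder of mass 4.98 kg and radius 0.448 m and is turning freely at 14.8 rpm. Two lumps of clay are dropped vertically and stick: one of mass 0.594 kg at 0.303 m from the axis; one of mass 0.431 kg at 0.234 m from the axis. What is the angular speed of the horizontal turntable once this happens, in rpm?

ω_f ≈ 12.8 rpm

No external torque acts about the axis; L_before = L_after.
I_p = ½(4.98)(0.448)² = 0.4998 kg·m².
Added inertia Σmr² = (0.594)(0.303)² + (0.431)(0.234)² = 0.07813 kg·m²; I_f = 0.4998 + 0.07813 = 0.5779 kg·m².
ω_f = I_p ω_i / I_f = (0.4998)(14.8) / 0.5779 = 12.80 rpm.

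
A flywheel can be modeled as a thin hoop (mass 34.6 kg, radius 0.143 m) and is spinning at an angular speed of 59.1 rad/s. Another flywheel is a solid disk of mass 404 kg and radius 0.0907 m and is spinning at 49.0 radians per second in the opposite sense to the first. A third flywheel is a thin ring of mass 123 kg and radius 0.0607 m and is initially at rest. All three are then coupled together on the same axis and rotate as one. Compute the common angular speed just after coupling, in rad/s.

|ω_f| ≈ 14.0 rad/s

No external torque acts about the common axis, so total angular momentum is conserved.
Moments of inertia: I_A = (34.6)(0.143)² = 0.7075 kg·m²; I_B = ½(404)(0.0907)² = 1.662 kg·m²; I_C = (123)(0.0607)² = 0.4532 kg·m².
Taking A's sense as positive: L = (0.7075)(59.1) − (1.662)(49.0) = -39.61 kg·m²·rad/s.
Combined I = 0.7075 + 1.662 + 0.4532 = 2.822 kg·m².
ω_f = L / I = -39.61 / 2.822 = -14.03 rad/s.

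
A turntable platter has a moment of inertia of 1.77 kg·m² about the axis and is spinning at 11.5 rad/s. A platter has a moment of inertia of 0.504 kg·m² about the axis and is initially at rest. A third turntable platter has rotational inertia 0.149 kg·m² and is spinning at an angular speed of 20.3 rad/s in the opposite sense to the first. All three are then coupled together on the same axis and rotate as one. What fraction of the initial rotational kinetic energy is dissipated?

The coupling torques are internal; angular momentum about the shared axis is conserved.
Taking A's sense as positive: L = (1.770)(11.5) − (0.1490)(20.3) = 17.33 kg·m²·rad/s.
Combined I = 1.770 + 0.5040 + 0.1490 = 2.423 kg·m².
ω_f = L / I = 17.33 / 2.423 = 7.152 rad/s.
KE_i = ½ΣIω² = 147.7 J; KE_f = ½(2.423)(7.152)² = 61.98 J.
Fraction dissipated = (KE_i − KE_f)/KE_i = 0.5805.

fraction ≈ 0.581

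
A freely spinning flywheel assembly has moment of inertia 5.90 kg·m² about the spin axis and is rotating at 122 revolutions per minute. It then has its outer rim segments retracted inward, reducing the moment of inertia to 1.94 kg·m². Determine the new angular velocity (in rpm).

ω₂ ≈ 371 rpm

With no external torque about the axis, L is conserved: I₁ω₁ = I₂ω₂.
ω₂ = I₁ω₁ / I₂ = (5.900)(122 rpm) / (1.940) = 371.0 rpm.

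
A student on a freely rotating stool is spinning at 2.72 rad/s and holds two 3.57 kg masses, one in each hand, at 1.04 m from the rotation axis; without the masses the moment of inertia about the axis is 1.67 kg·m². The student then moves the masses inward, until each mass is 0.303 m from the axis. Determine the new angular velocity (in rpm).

ω₂ ≈ 105 rpm

Angular momentum about the spin axis is conserved since the torque about it is zero.
I₁ = 1.67 + 2(3.57)(1.04)² = 9.393 kg·m²; I₂ = 1.67 + 2(3.57)(0.303)² = 2.326 kg·m².
ω₂ = I₁ω₁ / I₂ = (9.393)(2.72 rad/s) / (2.326) = 10.99 rad/s = 104.9 rpm.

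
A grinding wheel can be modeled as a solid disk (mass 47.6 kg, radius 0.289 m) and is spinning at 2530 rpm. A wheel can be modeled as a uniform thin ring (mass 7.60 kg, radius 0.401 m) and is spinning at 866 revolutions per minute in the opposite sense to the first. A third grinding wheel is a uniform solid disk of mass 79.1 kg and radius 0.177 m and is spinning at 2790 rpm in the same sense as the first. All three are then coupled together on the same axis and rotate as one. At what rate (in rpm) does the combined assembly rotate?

|ω_f| ≈ 1670 rpm

No external torque acts about the common axis, so total angular momentum is conserved.
Moments of inertia: I_A = ½(47.6)(0.289)² = 1.988 kg·m²; I_B = (7.60)(0.401)² = 1.222 kg·m²; I_C = ½(79.1)(0.177)² = 1.239 kg·m².
Taking A's sense as positive: L = (1.988)(2530) − (1.222)(866) + (1.239)(2790) = 7428 kg·m²·rpm.
Combined I = 1.988 + 1.222 + 1.239 = 4.449 kg·m².
ω_f = L / I = 7428 / 4.449 = 1670 rpm.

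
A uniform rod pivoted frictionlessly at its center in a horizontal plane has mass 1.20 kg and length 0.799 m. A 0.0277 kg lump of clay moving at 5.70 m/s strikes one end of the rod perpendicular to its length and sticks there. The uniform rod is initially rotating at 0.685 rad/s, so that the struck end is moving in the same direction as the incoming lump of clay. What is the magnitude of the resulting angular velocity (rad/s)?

|ω_f| ≈ 1.56 rad/s

The axle reaction passes through the pivot and exerts no torque about it; angular momentum about the pivot is conserved through the impact.
I_p = (1/12)(1.20)(0.799)² = 0.06384 kg·m². Taking the sense of the lump of clay's angular momentum as positive, L_{lump} = m v R = (0.0277)(5.70)(0.799/2) = 0.06308 kg·m²/s.
L_i = +I_p ω_p + m v R = +(0.06384)(0.685) + 0.06308 = 0.1068 kg·m²/s.
After sticking, I_f = I_p + m R² = 0.06384 + (0.0277)(0.799/2)² = 0.06826 kg·m².
ω_f = L_i / I_f = 0.1068 / 0.06826 = 1.565 rad/s.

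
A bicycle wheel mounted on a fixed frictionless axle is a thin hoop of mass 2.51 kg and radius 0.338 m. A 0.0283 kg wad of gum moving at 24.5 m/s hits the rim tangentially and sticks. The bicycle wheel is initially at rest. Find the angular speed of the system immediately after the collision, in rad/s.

|ω_f| ≈ 0.808 rad/s

About the axle the impulsive forces during the collision are internal, so angular momentum about that axis is conserved.
I_p = (2.51)(0.338)² = 0.2868 kg·m². Taking the sense of the wad of gum's angular momentum as positive, L_{wad} = m v R = (0.0283)(24.5)(0.338) = 0.2344 kg·m²/s.
L_i = 0 + 0.2344 = 0.2344 kg·m²/s.
After sticking, I_f = I_p + m R² = 0.2868 + (0.0283)(0.338)² = 0.2900 kg·m².
ω_f = L_i / I_f = 0.2344 / 0.2900 = 0.8082 rad/s.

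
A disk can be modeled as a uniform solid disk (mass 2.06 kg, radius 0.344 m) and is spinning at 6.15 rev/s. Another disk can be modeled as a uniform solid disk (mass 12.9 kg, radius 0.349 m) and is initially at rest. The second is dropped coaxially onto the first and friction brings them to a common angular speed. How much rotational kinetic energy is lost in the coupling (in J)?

ΔKE lost ≈ 78.8 J

The coupling torques are internal; angular momentum about the shared axis is conserved.
Moments of inertia: I_A = ½(2.06)(0.344)² = 0.1219 kg·m²; I_B = ½(12.9)(0.349)² = 0.7856 kg·m².
Taking A's sense as positive: L = (0.1219)(6.15) = 0.7496 kg·m²·rev/s.
Combined I = 0.1219 + 0.7856 = 0.9075 kg·m².
ω_f = L / I = 0.7496 / 0.9075 = 0.8260 rev/s.
KE_i = ½ΣIω² = 91.00 J; KE_f = ½(0.9075)(5.190)² = 12.22 J.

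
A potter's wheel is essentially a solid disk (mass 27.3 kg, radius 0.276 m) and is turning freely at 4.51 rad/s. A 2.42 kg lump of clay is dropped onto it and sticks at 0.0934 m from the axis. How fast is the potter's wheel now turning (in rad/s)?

ω_f ≈ 4.42 rad/s

The added mass arrives with no angular momentum about the axis, and any external torque about the axis is negligible, so the system's angular momentum is conserved.
I_p = ½(27.3)(0.276)² = 1.040 kg·m².
Added inertia Σmr² = (2.42)(0.0934)² = 0.02111 kg·m²; I_f = 1.040 + 0.02111 = 1.061 kg·m².
ω_f = I_p ω_i / I_f = (1.040)(4.51) / 1.061 = 4.420 rad/s.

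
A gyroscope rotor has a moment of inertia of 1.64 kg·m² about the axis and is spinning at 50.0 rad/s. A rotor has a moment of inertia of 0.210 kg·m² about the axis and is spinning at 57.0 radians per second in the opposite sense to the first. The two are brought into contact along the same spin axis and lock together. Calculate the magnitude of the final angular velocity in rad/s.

|ω_f| ≈ 37.9 rad/s

No external torque acts about the common axis, so total angular momentum is conserved.
Taking A's sense as positive: L = (1.640)(50.0) − (0.2100)(57.0) = 70.03 kg·m²·rad/s.
Combined I = 1.640 + 0.2100 = 1.850 kg·m².
ω_f = L / I = 70.03 / 1.850 = 37.85 rad/s.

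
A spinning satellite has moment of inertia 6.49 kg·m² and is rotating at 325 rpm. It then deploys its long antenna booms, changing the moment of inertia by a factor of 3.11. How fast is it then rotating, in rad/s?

With no external torque about the axis, L is conserved: I₁ω₁ = I₂ω₂.
I₂ = 3.11 × 6.49 = 20.18 kg·m².
ω₂ = I₁ω₁ / I₂ = (6.490)(325 rpm) / (20.18) = 104.5 rpm = 10.94 rad/s.

ω₂ ≈ 10.9 rad/s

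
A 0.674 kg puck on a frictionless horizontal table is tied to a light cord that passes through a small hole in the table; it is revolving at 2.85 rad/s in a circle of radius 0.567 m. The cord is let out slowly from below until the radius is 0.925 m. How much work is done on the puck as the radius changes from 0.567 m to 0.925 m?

W ≈ -0.549 J

No torque about the axis ⇒ m r₁² ω₁ = m r₂² ω₂.
ω₂ = ω₁ (r₁/r₂)² = (2.85)(0.567/0.925)² = 1.071 rad/s.
W = ΔKE = ½m(v₂² − v₁²) = -0.5494 J.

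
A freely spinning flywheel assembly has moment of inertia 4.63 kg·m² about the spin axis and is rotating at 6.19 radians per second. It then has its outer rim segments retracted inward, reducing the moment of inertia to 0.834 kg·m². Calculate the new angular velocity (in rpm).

No external torque acts about the spin axis, so angular momentum is conserved.
ω₂ = I₁ω₁ / I₂ = (4.630)(6.19 rad/s) / (0.8340) = 34.36 rad/s = 328.2 rpm.

ω₂ ≈ 328 rpm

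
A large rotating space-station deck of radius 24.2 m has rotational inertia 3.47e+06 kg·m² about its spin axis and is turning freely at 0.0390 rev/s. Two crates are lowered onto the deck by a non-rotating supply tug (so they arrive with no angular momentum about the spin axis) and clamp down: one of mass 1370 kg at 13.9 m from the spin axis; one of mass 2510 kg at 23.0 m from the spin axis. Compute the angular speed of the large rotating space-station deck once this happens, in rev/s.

ω_f ≈ 0.0267 rev/s

No external torque acts about the spin axis; L_before = L_after.
Added inertia Σmr² = (1370)(13.9)² + (2510)(23.0)² = 1.592e+06 kg·m²; I_f = 3.470e+06 + 1.592e+06 = 5.062e+06 kg·m².
ω_f = I_p ω_i / I_f = (3.470e+06)(0.0390) / 5.062e+06 = 0.02673 rev/s.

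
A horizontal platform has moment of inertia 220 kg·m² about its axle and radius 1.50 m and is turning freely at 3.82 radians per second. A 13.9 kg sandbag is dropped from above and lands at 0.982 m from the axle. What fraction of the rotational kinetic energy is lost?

fraction ≈ 0.0574

No external torque acts about the axle; L_before = L_after.
Added inertia Σmr² = (13.9)(0.982)² = 13.40 kg·m²; I_f = 220.0 + 13.40 = 233.4 kg·m².
ω_f = I_p ω_i / I_f = (220.0)(3.82) / 233.4 = 3.601 rad/s.
KE_i = ½(220.0)(3.820 rad/s)² = 1605 J; KE_f = ½(233.4)(3.601)² = 1513 J.
Fraction lost = 0.05743.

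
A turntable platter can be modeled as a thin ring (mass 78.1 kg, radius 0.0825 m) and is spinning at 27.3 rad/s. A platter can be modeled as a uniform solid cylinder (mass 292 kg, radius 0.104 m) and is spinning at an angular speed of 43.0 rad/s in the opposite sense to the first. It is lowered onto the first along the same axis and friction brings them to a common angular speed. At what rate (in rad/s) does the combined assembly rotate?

The coupling torques are internal; angular momentum about the shared axis is conserved.
Moments of inertia: I_A = (78.1)(0.0825)² = 0.5316 kg·m²; I_B = ½(292)(0.104)² = 1.579 kg·m².
Taking A's sense as positive: L = (0.5316)(27.3) − (1.579)(43.0) = -53.39 kg·m²·rad/s.
Combined I = 0.5316 + 1.579 = 2.111 kg·m².
ω_f = L / I = -53.39 / 2.111 = -25.30 rad/s.

|ω_f| ≈ 25.3 rad/s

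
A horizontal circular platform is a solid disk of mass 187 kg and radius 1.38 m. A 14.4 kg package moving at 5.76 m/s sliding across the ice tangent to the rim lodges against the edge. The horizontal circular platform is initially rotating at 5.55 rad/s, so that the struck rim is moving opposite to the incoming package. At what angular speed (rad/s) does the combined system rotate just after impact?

About the central axle the impulsive forces during the collision are internal, so angular momentum about that axis is conserved.
I_p = ½(187)(1.38)² = 178.1 kg·m². Taking the sense of the package's angular momentum as positive, L_{package} = m v R = (14.4)(5.76)(1.38) = 114.5 kg·m²/s.
L_i = −I_p ω_p + m v R = −(178.1)(5.55) + 114.5 = -873.8 kg·m²/s.
After sticking, I_f = I_p + m R² = 178.1 + (14.4)(1.38)² = 205.5 kg·m².
ω_f = L_i / I_f = -873.8 / 205.5 = -4.252 rad/s.

|ω_f| ≈ 4.25 rad/s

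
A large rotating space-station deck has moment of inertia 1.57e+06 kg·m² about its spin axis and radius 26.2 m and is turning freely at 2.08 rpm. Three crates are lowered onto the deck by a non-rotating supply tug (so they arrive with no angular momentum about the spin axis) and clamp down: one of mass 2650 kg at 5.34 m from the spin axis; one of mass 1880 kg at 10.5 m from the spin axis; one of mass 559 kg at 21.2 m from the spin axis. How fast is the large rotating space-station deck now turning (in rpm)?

No external torque acts about the spin axis; L_before = L_after.
Added inertia Σmr² = (2650)(5.34)² + (1880)(10.5)² + (559)(21.2)² = 5.341e+05 kg·m²; I_f = 1.570e+06 + 5.341e+05 = 2.104e+06 kg·m².
ω_f = I_p ω_i / I_f = (1.570e+06)(2.08) / 2.104e+06 = 1.552 rpm.

ω_f ≈ 1.55 rpm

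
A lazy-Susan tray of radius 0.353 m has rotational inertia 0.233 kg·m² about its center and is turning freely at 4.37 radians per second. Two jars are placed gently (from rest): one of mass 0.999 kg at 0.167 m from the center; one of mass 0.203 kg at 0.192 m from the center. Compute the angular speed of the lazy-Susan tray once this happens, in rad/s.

No external torque acts about the center; L_before = L_after.
Added inertia Σmr² = (0.999)(0.167)² + (0.203)(0.192)² = 0.03534 kg·m²; I_f = 0.2330 + 0.03534 = 0.2683 kg·m².
ω_f = I_p ω_i / I_f = (0.2330)(4.37) / 0.2683 = 3.794 rad/s.

ω_f ≈ 3.79 rad/s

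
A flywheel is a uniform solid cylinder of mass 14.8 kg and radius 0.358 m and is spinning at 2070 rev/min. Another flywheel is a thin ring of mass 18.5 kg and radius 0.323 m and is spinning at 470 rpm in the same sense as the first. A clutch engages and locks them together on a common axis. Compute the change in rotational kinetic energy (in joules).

ΔKE ≈ -8930 J

No external torque acts about the common axis, so total angular momentum is conserved.
Moments of inertia: I_A = ½(14.8)(0.358)² = 0.9484 kg·m²; I_B = (18.5)(0.323)² = 1.930 kg·m².
Taking A's sense as positive: L = (0.9484)(2070) + (1.930)(470) = 2870 kg·m²·rpm.
Combined I = 0.9484 + 1.930 = 2.879 kg·m².
ω_f = L / I = 2870 / 2.879 = 997.2 rpm.
KE_i = ½ΣIω² = 24620 J; KE_f = ½(2.879)(104.4)² = 15690 J.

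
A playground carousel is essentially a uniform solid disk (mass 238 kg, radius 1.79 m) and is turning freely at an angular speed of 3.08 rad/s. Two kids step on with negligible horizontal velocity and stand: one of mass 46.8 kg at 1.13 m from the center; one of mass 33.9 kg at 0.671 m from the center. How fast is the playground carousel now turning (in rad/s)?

The added mass arrives with no angular momentum about the center, and any external torque about the center is negligible, so the system's angular momentum is conserved.
I_p = ½(238)(1.79)² = 381.3 kg·m².
Added inertia Σmr² = (46.8)(1.13)² + (33.9)(0.671)² = 75.02 kg·m²; I_f = 381.3 + 75.02 = 456.3 kg·m².
ω_f = I_p ω_i / I_f = (381.3)(3.08) / 456.3 = 2.574 rad/s.

ω_f ≈ 2.57 rad/s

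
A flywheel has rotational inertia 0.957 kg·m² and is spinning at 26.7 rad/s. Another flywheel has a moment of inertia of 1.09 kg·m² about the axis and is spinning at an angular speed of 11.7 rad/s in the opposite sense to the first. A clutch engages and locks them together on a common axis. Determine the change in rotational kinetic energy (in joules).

No external torque acts about the common axis, so total angular momentum is conserved.
Taking A's sense as positive: L = (0.9570)(26.7) − (1.090)(11.7) = 12.80 kg·m²·rad/s.
Combined I = 0.9570 + 1.090 = 2.047 kg·m².
ω_f = L / I = 12.80 / 2.047 = 6.253 rad/s.
KE_i = ½ΣIω² = 415.7 J; KE_f = ½(2.047)(6.253)² = 40.01 J.

ΔKE ≈ -376 J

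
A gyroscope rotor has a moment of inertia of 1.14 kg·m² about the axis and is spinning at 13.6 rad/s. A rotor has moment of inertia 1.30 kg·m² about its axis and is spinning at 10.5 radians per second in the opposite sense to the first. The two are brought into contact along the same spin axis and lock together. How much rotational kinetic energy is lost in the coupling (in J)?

ΔKE lost ≈ 176 J

No external torque acts about the common axis, so total angular momentum is conserved.
Taking A's sense as positive: L = (1.140)(13.6) − (1.300)(10.5) = 1.854 kg·m²·rad/s.
Combined I = 1.140 + 1.300 = 2.440 kg·m².
ω_f = L / I = 1.854 / 2.440 = 0.7598 rad/s.
KE_i = ½ΣIω² = 177.1 J; KE_f = ½(2.440)(0.7598)² = 0.7044 J.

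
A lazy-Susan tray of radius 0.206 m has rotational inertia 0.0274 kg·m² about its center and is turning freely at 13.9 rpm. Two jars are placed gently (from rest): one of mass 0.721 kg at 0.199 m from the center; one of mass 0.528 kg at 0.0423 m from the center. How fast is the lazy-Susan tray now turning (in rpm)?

ω_f ≈ 6.69 rpm

No external torque acts about the center; L_before = L_after.
Added inertia Σmr² = (0.721)(0.199)² + (0.528)(0.0423)² = 0.02950 kg·m²; I_f = 0.02740 + 0.02950 = 0.05690 kg·m².
ω_f = I_p ω_i / I_f = (0.02740)(13.9) / 0.05690 = 6.694 rpm.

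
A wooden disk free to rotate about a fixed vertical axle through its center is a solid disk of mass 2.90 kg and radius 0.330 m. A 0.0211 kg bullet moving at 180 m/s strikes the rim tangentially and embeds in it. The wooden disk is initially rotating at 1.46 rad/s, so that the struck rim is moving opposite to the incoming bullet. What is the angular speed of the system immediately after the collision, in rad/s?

|ω_f| ≈ 6.38 rad/s

The axle reaction passes through the axle and exerts no torque about it; angular momentum about the axle is conserved through the impact.
I_p = ½(2.90)(0.330)² = 0.1579 kg·m². Taking the sense of the bullet's angular momentum as positive, L_{bullet} = m v R = (0.0211)(180)(0.330) = 1.253 kg·m²/s.
L_i = −I_p ω_p + m v R = −(0.1579)(1.46) + 1.253 = 1.023 kg·m²/s.
After sticking, I_f = I_p + m R² = 0.1579 + (0.0211)(0.330)² = 0.1602 kg·m².
ω_f = L_i / I_f = 1.023 / 0.1602 = 6.384 rad/s.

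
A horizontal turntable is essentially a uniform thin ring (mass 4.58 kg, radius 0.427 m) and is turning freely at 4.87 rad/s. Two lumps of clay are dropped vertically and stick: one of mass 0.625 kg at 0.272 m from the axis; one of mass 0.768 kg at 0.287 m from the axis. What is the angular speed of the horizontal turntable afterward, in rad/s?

ω_f ≈ 4.31 rad/s

The added mass arrives with no angular momentum about the axis, and any external torque about the axis is negligible, so the system's angular momentum is conserved.
I_p = (4.58)(0.427)² = 0.8351 kg·m².
Added inertia Σmr² = (0.625)(0.272)² + (0.768)(0.287)² = 0.1095 kg·m²; I_f = 0.8351 + 0.1095 = 0.9446 kg·m².
ω_f = I_p ω_i / I_f = (0.8351)(4.87) / 0.9446 = 4.305 rad/s.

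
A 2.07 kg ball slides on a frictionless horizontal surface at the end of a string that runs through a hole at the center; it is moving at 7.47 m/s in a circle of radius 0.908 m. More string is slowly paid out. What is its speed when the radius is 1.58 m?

v₂ ≈ 4.29 m/s

Central (radial) force ⇒ zero torque about the center ⇒ m v r is constant.
v₂ = v₁ r₁ / r₂ = (7.47)(0.908) / (1.58) = 4.293 m/s.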